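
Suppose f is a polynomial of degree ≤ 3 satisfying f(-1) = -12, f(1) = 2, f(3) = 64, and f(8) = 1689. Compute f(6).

Write f(s) = as^3 + bs^2 + cs + d. Substituting each data point gives a linear system:
  -a + b - c + d = -12
  a + b + c + d = 2
  27a + 9b + 3c + d = 64
  512a + 64b + 8c + d = 1689
Solving the system yields a = 4, b = -6, c = 3, d = 1.
So f(s) = 4s^3 - 6s^2 + 3s + 1.
Then f(6) = 667.

667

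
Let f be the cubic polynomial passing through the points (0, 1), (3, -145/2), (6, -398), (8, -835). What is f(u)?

f(u) = -u^3 - 5u^2 - (1/2)u + 1

Write f(u) = au^3 + bu^2 + cu + d. Substituting each data point gives a linear system:
  d = 1
  27a + 9b + 3c + d = -145/2
  216a + 36b + 6c + d = -398
  512a + 64b + 8c + d = -835
Solving the system yields a = -1, b = -5, c = -1/2, d = 1.
So f(u) = -u^3 - 5u^2 - (1/2)u + 1.
Check: f(0) = 1. ✓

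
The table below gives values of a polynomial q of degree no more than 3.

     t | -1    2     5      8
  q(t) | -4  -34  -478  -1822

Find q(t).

q(t) = -3t^3 - 5t^2 + 4t + 2

Write q(t) = at^3 + bt^2 + ct + d. Substituting each data point gives a linear system:
  -a + b - c + d = -4
  8a + 4b + 2c + d = -34
  125a + 25b + 5c + d = -478
  512a + 64b + 8c + d = -1822
Solving the system yields a = -3, b = -5, c = 4, d = 2.
So q(t) = -3t^3 - 5t^2 + 4t + 2.
Check: q(8) = -1822. ✓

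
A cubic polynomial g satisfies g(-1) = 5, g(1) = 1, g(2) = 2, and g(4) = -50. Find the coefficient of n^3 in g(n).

-2

Write g(n) = an^3 + bn^2 + cn + d. Substituting each data point gives a linear system:
  -a + b - c + d = 5
  a + b + c + d = 1
  8a + 4b + 2c + d = 2
  64a + 16b + 4c + d = -50
Solving the system yields a = -2, b = 5, c = 0, d = -2.
So g(n) = -2n^3 + 5n^2 - 2.
The leading coefficient is -2.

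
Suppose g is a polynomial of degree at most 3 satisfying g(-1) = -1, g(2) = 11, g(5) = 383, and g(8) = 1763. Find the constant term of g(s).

Write g(s) = as^3 + bs^2 + cs + d. Substituting each data point gives a linear system:
  -a + b - c + d = -1
  8a + 4b + 2c + d = 11
  125a + 25b + 5c + d = 383
  512a + 64b + 8c + d = 1763
Solving the system yields a = 4, b = -4, c = -4, d = 3.
So g(s) = 4s^3 - 4s^2 - 4s + 3.
The constant term is 3.

3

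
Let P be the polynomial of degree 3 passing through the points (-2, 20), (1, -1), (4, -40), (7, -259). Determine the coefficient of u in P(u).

Write P(u) = au^3 + bu^2 + cu + d. Substituting each data point gives a linear system:
  -8a + 4b - 2c + d = 20
  a + b + c + d = -1
  64a + 16b + 4c + d = -40
  343a + 49b + 7c + d = -259
Solving the system yields a = -1, b = 2, c = -2, d = 0.
So P(u) = -u^3 + 2u^2 - 2u.
The coefficient of u is -2.

-2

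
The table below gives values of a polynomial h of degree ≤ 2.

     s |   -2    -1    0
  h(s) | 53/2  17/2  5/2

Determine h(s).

Using the Lagrange interpolation formula with nodes -2, -1, 0:
  L_0(s) = (s + 1)s / 2
  L_1(s) = (s + 2)s / -1
  L_2(s) = (s + 2)(s + 1) / 2
Then h(s) = 53/2·L_0(s) + 17/2·L_1(s) + 5/2·L_2(s).
Expanding and collecting terms gives h(s) = 6s^2 + 5/2.
Check: h(0) = 5/2. ✓

h(s) = 6s^2 + 5/2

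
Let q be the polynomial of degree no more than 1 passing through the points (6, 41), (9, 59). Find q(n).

q(n) = 6n + 5

Write q(n) = an + b. Substituting each data point gives a linear system:
  6a + b = 41
  9a + b = 59
Solving the system yields a = 6, b = 5.
So q(n) = 6n + 5.
Check: q(6) = 41. ✓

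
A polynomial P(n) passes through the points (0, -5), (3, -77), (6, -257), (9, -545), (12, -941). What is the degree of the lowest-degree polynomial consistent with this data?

2

Forward differences of the values at n = 0, 3, 6, 9, 12:
  P  : -5  -77  -257  -545  -941
  Δ  : -72  -180  -288  -396
  Δ^2: -108  -108  -108
  Δ^3: 0  0
  Δ^4: 0
The second differences are constant (-108) and nonzero, while all higher differences vanish, so the minimal degree is 2.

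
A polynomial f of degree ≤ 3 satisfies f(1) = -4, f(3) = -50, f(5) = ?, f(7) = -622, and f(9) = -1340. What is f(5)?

-224

The 4 known points determine the degree-3 polynomial uniquely.
Write f(t) = at^3 + bt^2 + ct + d. Substituting each data point gives a linear system:
  a + b + c + d = -4
  27a + 9b + 3c + d = -50
  343a + 49b + 7c + d = -622
  729a + 81b + 9c + d = -1340
Solving the system yields a = -2, b = 2, c = -5, d = 1.
So f(t) = -2t³ + 2t² - 5t + 1.
Then f(5) = -224.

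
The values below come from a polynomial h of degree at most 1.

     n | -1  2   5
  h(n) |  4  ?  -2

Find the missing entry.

On equispaced nodes a degree-1 polynomial has vanishing second forward difference, so
  h(-1) - 2·h(2) + h(5) = 0.
Substituting the known values and solving for h(2):
  -2·h(2) = -2
  h(2) = 1.

1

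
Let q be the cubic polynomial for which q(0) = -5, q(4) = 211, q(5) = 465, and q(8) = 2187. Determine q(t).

Write q(t) = at^3 + bt^2 + ct + d. Substituting each data point gives a linear system:
  d = -5
  64a + 16b + 4c + d = 211
  125a + 25b + 5c + d = 465
  512a + 64b + 8c + d = 2187
Solving the system yields a = 5, b = -5, c = -6, d = -5.
So q(t) = 5t³ - 5t² - 6t - 5.
Check: q(4) = 211. ✓

q(t) = 5t^3 - 5t^2 - 6t - 5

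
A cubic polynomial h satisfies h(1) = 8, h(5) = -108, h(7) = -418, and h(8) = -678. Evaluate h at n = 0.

2

Write h(n) = an^3 + bn^2 + cn + d. Substituting each data point gives a linear system:
  a + b + c + d = 8
  125a + 25b + 5c + d = -108
  343a + 49b + 7c + d = -418
  512a + 64b + 8c + d = -678
Solving the system yields a = -2, b = 5, c = 3, d = 2.
So h(n) = -2n^3 + 5n^2 + 3n + 2.
Then h(0) = 2.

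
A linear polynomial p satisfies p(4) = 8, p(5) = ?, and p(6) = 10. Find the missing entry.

9

On equispaced nodes a degree-1 polynomial has vanishing second forward difference, so
  p(4) - 2·p(5) + p(6) = 0.
Substituting the known values and solving for p(5):
  -2·p(5) = -18
  p(5) = 9.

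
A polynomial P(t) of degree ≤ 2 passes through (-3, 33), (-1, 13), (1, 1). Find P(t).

P(t) = t^2 - 6t + 6

Write P(t) = at^2 + bt + c. Substituting each data point gives a linear system:
  9a - 3b + c = 33
  a - b + c = 13
  a + b + c = 1
Solving the system yields a = 1, b = -6, c = 6.
So P(t) = t² - 6t + 6.
Check: P(-1) = 13. ✓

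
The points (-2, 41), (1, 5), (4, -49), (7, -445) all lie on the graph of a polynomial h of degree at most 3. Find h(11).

-2065

Write h(x) = ax^3 + bx^2 + cx + d. Substituting each data point gives a linear system:
  -8a + 4b - 2c + d = 41
  a + b + c + d = 5
  64a + 16b + 4c + d = -49
  343a + 49b + 7c + d = -445
Solving the system yields a = -2, b = 5, c = -1, d = 3.
So h(x) = -2x³ + 5x² - x + 3.
Then h(11) = -2065.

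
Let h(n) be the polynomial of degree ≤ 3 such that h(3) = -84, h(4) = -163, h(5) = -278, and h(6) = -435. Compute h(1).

Using the Lagrange interpolation formula with nodes 3, 4, 5, 6:
  L_0(n) = (n - 4)(n - 5)(n - 6) / -6
  L_1(n) = (n - 3)(n - 5)(n - 6) / 2
  L_2(n) = (n - 3)(n - 4)(n - 6) / -2
  L_3(n) = (n - 3)(n - 4)(n - 5) / 6
Then h(n) = -84·L_0(n) - 163·L_1(n) - 278·L_2(n) - 435·L_3(n).
Expanding and collecting terms gives h(n) = -n³ - 6n² - 3.
Evaluating at n = 1: h(1) = -10.

-10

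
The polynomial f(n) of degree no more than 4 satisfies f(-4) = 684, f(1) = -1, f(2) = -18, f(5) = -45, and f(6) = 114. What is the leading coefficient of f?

1

Write f(n) = an^4 + bn^3 + cn^2 + dn + e. Substituting each data point gives a linear system:
  256a - 64b + 16c - 4d + e = 684
  a + b + c + d + e = -1
  16a + 8b + 4c + 2d + e = -18
  625a + 125b + 25c + 5d + e = -45
  1296a + 216b + 36c + 6d + e = 114
Solving the system yields a = 1, b = -6, c = 3, d = 1, e = 0.
So f(n) = n⁴ - 6n³ + 3n² + n.
The leading coefficient is 1.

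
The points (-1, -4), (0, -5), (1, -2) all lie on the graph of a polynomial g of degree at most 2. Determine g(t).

g(t) = 2t^2 + t - 5

Write g(t) = at^2 + bt + c. Substituting each data point gives a linear system:
  a - b + c = -4
  c = -5
  a + b + c = -2
Solving the system yields a = 2, b = 1, c = -5.
So g(t) = 2t^2 + t - 5.
Check: g(-1) = -4. ✓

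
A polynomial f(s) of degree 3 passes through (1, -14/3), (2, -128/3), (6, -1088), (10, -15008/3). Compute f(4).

Write f(s) = as^3 + bs^2 + cs + d. Substituting each data point gives a linear system:
  a + b + c + d = -14/3
  8a + 4b + 2c + d = -128/3
  216a + 36b + 6c + d = -1088
  1000a + 100b + 10c + d = -15008/3
Solving the system yields a = -5, b = 1/3, c = -4, d = 4.
So f(s) = -5s^3 + (1/3)s^2 - 4s + 4.
Then f(4) = -980/3.

-980/3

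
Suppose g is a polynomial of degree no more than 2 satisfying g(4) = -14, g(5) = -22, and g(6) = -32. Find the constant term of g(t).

-2

Write g(t) = at^2 + bt + c. Substituting each data point gives a linear system:
  16a + 4b + c = -14
  25a + 5b + c = -22
  36a + 6b + c = -32
Solving the system yields a = -1, b = 1, c = -2.
So g(t) = -t^2 + t - 2.
The constant term is -2.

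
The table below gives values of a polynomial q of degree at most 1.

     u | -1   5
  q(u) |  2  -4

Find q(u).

q(u) = -u + 1

Write q(u) = au + b. Substituting each data point gives a linear system:
  -a + b = 2
  5a + b = -4
Solving the system yields a = -1, b = 1.
So q(u) = -u + 1.
Check: q(-1) = 2. ✓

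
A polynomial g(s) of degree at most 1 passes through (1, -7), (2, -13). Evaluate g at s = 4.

-25

Write g(s) = as + b. Substituting each data point gives a linear system:
  a + b = -7
  2a + b = -13
Solving the system yields a = -6, b = -1.
So g(s) = -6s - 1.
Then g(4) = -25.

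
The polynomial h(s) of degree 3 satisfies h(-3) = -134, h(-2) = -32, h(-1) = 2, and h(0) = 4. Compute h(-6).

-1208

Write h(s) = as^3 + bs^2 + cs + d. Substituting each data point gives a linear system:
  -27a + 9b - 3c + d = -134
  -8a + 4b - 2c + d = -32
  -a + b - c + d = 2
  d = 4
Solving the system yields a = 6, b = 2, c = -2, d = 4.
So h(s) = 6s^3 + 2s^2 - 2s + 4.
Then h(-6) = -1208.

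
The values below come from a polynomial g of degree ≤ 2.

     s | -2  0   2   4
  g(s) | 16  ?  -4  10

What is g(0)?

On equispaced nodes a degree-2 polynomial has vanishing third forward difference, so
  - g(-2) + 3·g(0) - 3·g(2) + g(4) = 0.
Substituting the known values and solving for g(0):
  3·g(0) = -6
  g(0) = -2.

-2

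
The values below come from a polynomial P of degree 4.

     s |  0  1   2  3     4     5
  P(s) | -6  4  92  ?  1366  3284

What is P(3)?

The 5 known points determine the degree-4 polynomial uniquely.
Write P(s) = as^4 + bs^3 + cs^2 + ds + e. Substituting each data point gives a linear system:
  e = -6
  a + b + c + d + e = 4
  16a + 8b + 4c + 2d + e = 92
  256a + 64b + 16c + 4d + e = 1366
  625a + 125b + 25c + 5d + e = 3284
Solving the system yields a = 5, b = 1, c = 1, d = 3, e = -6.
So P(s) = 5s^4 + s^3 + s^2 + 3s - 6.
Then P(3) = 444.

444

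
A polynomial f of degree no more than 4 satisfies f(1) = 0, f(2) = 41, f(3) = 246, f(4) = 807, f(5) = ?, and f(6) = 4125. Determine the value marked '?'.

1988

On equispaced nodes a degree-4 polynomial has vanishing fifth forward difference, so
  - f(1) + 5·f(2) - 10·f(3) + 10·f(4) - 5·f(5) + f(6) = 0.
Substituting the known values and solving for f(5):
  -5·f(5) = -9940
  f(5) = 1988.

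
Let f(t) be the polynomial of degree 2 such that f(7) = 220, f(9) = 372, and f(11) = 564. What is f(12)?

675

Using the Lagrange interpolation formula with nodes 7, 9, 11:
  L_0(t) = (t - 9)(t - 11) / 8
  L_1(t) = (t - 7)(t - 11) / -4
  L_2(t) = (t - 7)(t - 9) / 8
Then f(t) = 220·L_0(t) + 372·L_1(t) + 564·L_2(t).
Expanding and collecting terms gives f(t) = 5t² - 4t + 3.
Evaluating at t = 12: f(12) = 675.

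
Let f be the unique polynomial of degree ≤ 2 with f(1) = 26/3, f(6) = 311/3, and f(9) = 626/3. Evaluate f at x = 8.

509/3

Write f(x) = ax^2 + bx + c. Substituting each data point gives a linear system:
  a + b + c = 26/3
  36a + 6b + c = 311/3
  81a + 9b + c = 626/3
Solving the system yields a = 2, b = 5, c = 5/3.
So f(x) = 2x² + 5x + 5/3.
Then f(8) = 509/3.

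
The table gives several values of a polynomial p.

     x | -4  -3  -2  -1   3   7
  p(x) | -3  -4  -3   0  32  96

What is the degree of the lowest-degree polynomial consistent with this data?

2

Divided differences on the nodes -4, -3, -2, -1, 3, 7:
  order 0: -3  -4  -3  0  32  96
  order 1: -1  1  3  8  16
  order 2: 1  1  1  1
  order 3: 0  0  0
  order 4: 0  0
  order 5: 0
The order-2 divided differences are all 1 (nonzero) and every higher order vanishes, so the data lies on a polynomial of degree exactly 2.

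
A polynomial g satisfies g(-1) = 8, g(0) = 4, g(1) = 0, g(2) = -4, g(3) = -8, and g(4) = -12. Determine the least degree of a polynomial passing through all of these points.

1

Forward differences of the values at s = -1, 0, 1, 2, 3, 4:
  g  : 8  4  0  -4  -8  -12
  Δ  : -4  -4  -4  -4  -4
  Δ^2: 0  0  0  0
  Δ^3: 0  0  0
  Δ^4: 0  0
  Δ^5: 0
The first differences are constant (-4) and nonzero, while all higher differences vanish, so the minimal degree is 1.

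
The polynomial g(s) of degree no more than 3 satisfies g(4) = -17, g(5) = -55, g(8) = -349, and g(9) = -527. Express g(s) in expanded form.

g(s) = -s^3 + 2s^2 + 5s - 5

Write g(s) = as^3 + bs^2 + cs + d. Substituting each data point gives a linear system:
  64a + 16b + 4c + d = -17
  125a + 25b + 5c + d = -55
  512a + 64b + 8c + d = -349
  729a + 81b + 9c + d = -527
Solving the system yields a = -1, b = 2, c = 5, d = -5.
So g(s) = -s^3 + 2s^2 + 5s - 5.
Check: g(8) = -349. ✓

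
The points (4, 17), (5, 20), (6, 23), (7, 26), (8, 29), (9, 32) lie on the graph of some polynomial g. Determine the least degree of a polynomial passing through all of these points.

Forward differences of the values at u = 4, 5, 6, 7, 8, 9:
  g  : 17  20  23  26  29  32
  Δ  : 3  3  3  3  3
  Δ^2: 0  0  0  0
  Δ^3: 0  0  0
  Δ^4: 0  0
  Δ^5: 0
The first differences are constant (3) and nonzero, while all higher differences vanish, so the minimal degree is 1.

1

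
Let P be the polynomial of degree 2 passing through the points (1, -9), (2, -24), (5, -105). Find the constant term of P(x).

Write P(x) = ax^2 + bx + c. Substituting each data point gives a linear system:
  a + b + c = -9
  4a + 2b + c = -24
  25a + 5b + c = -105
Solving the system yields a = -3, b = -6, c = 0.
So P(x) = -3x^2 - 6x.
The constant term is 0.

0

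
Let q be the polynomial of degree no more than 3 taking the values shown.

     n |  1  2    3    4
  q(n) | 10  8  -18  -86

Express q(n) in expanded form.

q(n) = -3n^3 + 6n^2 + n + 6

Using the Lagrange interpolation formula with nodes 1, 2, 3, 4:
  L_0(n) = (n - 2)(n - 3)(n - 4) / -6
  L_1(n) = (n - 1)(n - 3)(n - 4) / 2
  L_2(n) = (n - 1)(n - 2)(n - 4) / -2
  L_3(n) = (n - 1)(n - 2)(n - 3) / 6
Then q(n) = 10·L_0(n) + 8·L_1(n) - 18·L_2(n) - 86·L_3(n).
Expanding and collecting terms gives q(n) = -3n^3 + 6n^2 + n + 6.
Check: q(2) = 8. ✓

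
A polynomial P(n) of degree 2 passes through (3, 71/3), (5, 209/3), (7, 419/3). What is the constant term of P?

Write P(n) = an^2 + bn + c. Substituting each data point gives a linear system:
  9a + 3b + c = 71/3
  25a + 5b + c = 209/3
  49a + 7b + c = 419/3
Solving the system yields a = 3, b = -1, c = -1/3.
So P(n) = 3n² - n - 1/3.
The constant term is -1/3.

-1/3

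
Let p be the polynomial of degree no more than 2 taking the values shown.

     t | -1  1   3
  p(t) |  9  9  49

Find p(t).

Write p(t) = at^2 + bt + c. Substituting each data point gives a linear system:
  a - b + c = 9
  a + b + c = 9
  9a + 3b + c = 49
Solving the system yields a = 5, b = 0, c = 4.
So p(t) = 5t^2 + 4.
Check: p(3) = 49. ✓

p(t) = 5t^2 + 4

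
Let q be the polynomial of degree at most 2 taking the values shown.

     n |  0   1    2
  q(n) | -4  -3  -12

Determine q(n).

Write q(n) = an^2 + bn + c. Substituting each data point gives a linear system:
  c = -4
  a + b + c = -3
  4a + 2b + c = -12
Solving the system yields a = -5, b = 6, c = -4.
So q(n) = -5n^2 + 6n - 4.
Check: q(1) = -3. ✓

q(n) = -5n^2 + 6n - 4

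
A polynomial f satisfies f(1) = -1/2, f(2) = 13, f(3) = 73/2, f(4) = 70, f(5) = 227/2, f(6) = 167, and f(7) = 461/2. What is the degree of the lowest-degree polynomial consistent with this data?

Forward differences of the values at n = 1, 2, 3, 4, 5, 6, 7:
  f  : -1/2  13  73/2  70  227/2  167  461/2
  Δ  : 27/2  47/2  67/2  87/2  107/2  127/2
  Δ^2: 10  10  10  10  10
  Δ^3: 0  0  0  0
  Δ^4: 0  0  0
  Δ^5: 0  0
  Δ^6: 0
The second differences are constant (10) and nonzero, while all higher differences vanish, so the minimal degree is 2.

2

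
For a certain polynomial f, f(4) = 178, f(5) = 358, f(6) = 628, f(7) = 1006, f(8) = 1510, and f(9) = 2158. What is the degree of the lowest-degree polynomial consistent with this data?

3

Forward differences of the values at s = 4, 5, 6, 7, 8, 9:
  f  : 178  358  628  1006  1510  2158
  Δ  : 180  270  378  504  648
  Δ^2: 90  108  126  144
  Δ^3: 18  18  18
  Δ^4: 0  0
  Δ^5: 0
The third differences are constant (18) and nonzero, while all higher differences vanish, so the minimal degree is 3.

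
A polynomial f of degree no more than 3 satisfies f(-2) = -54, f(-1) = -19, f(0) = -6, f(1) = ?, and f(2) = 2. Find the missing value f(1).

The 4 known points determine the degree-3 polynomial uniquely.
Write f(u) = au^3 + bu^2 + cu + d. Substituting each data point gives a linear system:
  -8a + 4b - 2c + d = -54
  -a + b - c + d = -19
  d = -6
  8a + 4b + 2c + d = 2
Solving the system yields a = 2, b = -5, c = 6, d = -6.
So f(u) = 2u^3 - 5u^2 + 6u - 6.
Then f(1) = -3.

-3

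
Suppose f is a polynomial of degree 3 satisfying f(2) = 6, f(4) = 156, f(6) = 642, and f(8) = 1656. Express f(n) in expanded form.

f(n) = 4n^3 - 6n^2 - n

Using the Lagrange interpolation formula with nodes 2, 4, 6, 8:
  L_0(n) = (n - 4)(n - 6)(n - 8) / -48
  L_1(n) = (n - 2)(n - 6)(n - 8) / 16
  L_2(n) = (n - 2)(n - 4)(n - 8) / -16
  L_3(n) = (n - 2)(n - 4)(n - 6) / 48
Then f(n) = 6·L_0(n) + 156·L_1(n) + 642·L_2(n) + 1656·L_3(n).
Expanding and collecting terms gives f(n) = 4n³ - 6n² - n.
Check: f(8) = 1656. ✓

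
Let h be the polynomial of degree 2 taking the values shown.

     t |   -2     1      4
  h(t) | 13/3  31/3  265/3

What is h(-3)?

Write h(t) = at^2 + bt + c. Substituting each data point gives a linear system:
  4a - 2b + c = 13/3
  a + b + c = 31/3
  16a + 4b + c = 265/3
Solving the system yields a = 4, b = 6, c = 1/3.
So h(t) = 4t^2 + 6t + 1/3.
Then h(-3) = 55/3.

55/3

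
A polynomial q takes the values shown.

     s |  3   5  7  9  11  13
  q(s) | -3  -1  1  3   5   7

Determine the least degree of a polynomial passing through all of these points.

Forward differences of the values at s = 3, 5, 7, 9, 11, 13:
  q  : -3  -1  1  3  5  7
  Δ  : 2  2  2  2  2
  Δ^2: 0  0  0  0
  Δ^3: 0  0  0
  Δ^4: 0  0
  Δ^5: 0
The first differences are constant (2) and nonzero, while all higher differences vanish, so the minimal degree is 1.

1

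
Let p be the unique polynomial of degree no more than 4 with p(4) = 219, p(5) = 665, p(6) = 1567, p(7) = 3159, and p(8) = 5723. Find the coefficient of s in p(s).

4

Write p(s) = as^4 + bs^3 + cs^2 + ds + e. Substituting each data point gives a linear system:
  256a + 64b + 16c + 4d + e = 219
  625a + 125b + 25c + 5d + e = 665
  1296a + 216b + 36c + 6d + e = 1567
  2401a + 343b + 49c + 7d + e = 3159
  4096a + 512b + 64c + 8d + e = 5723
Solving the system yields a = 2, b = -5, c = 1, d = 4, e = -5.
So p(s) = 2s^4 - 5s^3 + s^2 + 4s - 5.
The coefficient of s is 4.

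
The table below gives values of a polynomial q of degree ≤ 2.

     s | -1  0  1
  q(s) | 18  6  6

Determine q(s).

Write q(s) = as^2 + bs + c. Substituting each data point gives a linear system:
  a - b + c = 18
  c = 6
  a + b + c = 6
Solving the system yields a = 6, b = -6, c = 6.
So q(s) = 6s^2 - 6s + 6.
Check: q(1) = 6. ✓

q(s) = 6s^2 - 6s + 6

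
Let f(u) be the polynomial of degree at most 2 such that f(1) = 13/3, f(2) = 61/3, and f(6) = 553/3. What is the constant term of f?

Write f(u) = au^2 + bu + c. Substituting each data point gives a linear system:
  a + b + c = 13/3
  4a + 2b + c = 61/3
  36a + 6b + c = 553/3
Solving the system yields a = 5, b = 1, c = -5/3.
So f(u) = 5u^2 + u - 5/3.
The constant term is -5/3.

-5/3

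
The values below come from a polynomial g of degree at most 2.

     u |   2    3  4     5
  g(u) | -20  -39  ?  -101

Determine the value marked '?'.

On equispaced nodes a degree-2 polynomial has vanishing third forward difference, so
  - g(2) + 3·g(3) - 3·g(4) + g(5) = 0.
Substituting the known values and solving for g(4):
  -3·g(4) = 198
  g(4) = -66.

-66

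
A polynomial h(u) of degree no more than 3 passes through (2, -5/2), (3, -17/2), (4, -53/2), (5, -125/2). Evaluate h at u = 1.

Forward differences of the values at u = 2, 3, 4, 5:
  h  : -5/2  -17/2  -53/2  -125/2
  Δ  : -6  -18  -36
  Δ^2: -12  -18
  Δ^3: -6
The third differences are constant, confirming degree 3.
Interpolating (Newton forward form) and evaluating at u = 1 gives h(1) = -5/2.

-5/2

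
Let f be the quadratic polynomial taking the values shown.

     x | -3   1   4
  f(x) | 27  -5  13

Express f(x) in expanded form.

Write f(x) = ax^2 + bx + c. Substituting each data point gives a linear system:
  9a - 3b + c = 27
  a + b + c = -5
  16a + 4b + c = 13
Solving the system yields a = 2, b = -4, c = -3.
So f(x) = 2x^2 - 4x - 3.
Check: f(1) = -5. ✓

f(x) = 2x^2 - 4x - 3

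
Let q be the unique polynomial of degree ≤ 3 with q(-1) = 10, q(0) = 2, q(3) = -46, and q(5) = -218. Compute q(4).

-110

Write q(x) = ax^3 + bx^2 + cx + d. Substituting each data point gives a linear system:
  -a + b - c + d = 10
  d = 2
  27a + 9b + 3c + d = -46
  125a + 25b + 5c + d = -218
Solving the system yields a = -2, b = 2, c = -4, d = 2.
So q(x) = -2x^3 + 2x^2 - 4x + 2.
Then q(4) = -110.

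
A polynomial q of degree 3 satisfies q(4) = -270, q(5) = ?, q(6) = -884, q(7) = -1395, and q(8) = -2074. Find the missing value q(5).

-517

On equispaced nodes a degree-3 polynomial has vanishing fourth forward difference, so
  q(4) - 4·q(5) + 6·q(6) - 4·q(7) + q(8) = 0.
Substituting the known values and solving for q(5):
  -4·q(5) = 2068
  q(5) = -517.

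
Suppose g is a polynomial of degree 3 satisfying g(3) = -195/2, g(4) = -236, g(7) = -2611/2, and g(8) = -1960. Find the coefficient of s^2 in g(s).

3/2

Write g(s) = as^3 + bs^2 + cs + d. Substituting each data point gives a linear system:
  27a + 9b + 3c + d = -195/2
  64a + 16b + 4c + d = -236
  343a + 49b + 7c + d = -2611/2
  512a + 64b + 8c + d = -1960
Solving the system yields a = -4, b = 3/2, c = -1, d = 0.
So g(s) = -4s³ + (3/2)s² - s.
The coefficient of s^2 is 3/2.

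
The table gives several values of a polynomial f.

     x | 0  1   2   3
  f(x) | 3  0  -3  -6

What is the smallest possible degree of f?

Forward differences of the values at x = 0, 1, 2, 3:
  f  : 3  0  -3  -6
  Δ  : -3  -3  -3
  Δ^2: 0  0
  Δ^3: 0
The first differences are constant (-3) and nonzero, while all higher differences vanish, so the minimal degree is 1.

1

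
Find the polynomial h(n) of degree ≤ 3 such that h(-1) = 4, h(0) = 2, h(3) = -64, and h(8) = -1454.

h(n) = -3n^3 + n^2 + 2n + 2

Write h(n) = an^3 + bn^2 + cn + d. Substituting each data point gives a linear system:
  -a + b - c + d = 4
  d = 2
  27a + 9b + 3c + d = -64
  512a + 64b + 8c + d = -1454
Solving the system yields a = -3, b = 1, c = 2, d = 2.
So h(n) = -3n^3 + n^2 + 2n + 2.
Check: h(3) = -64. ✓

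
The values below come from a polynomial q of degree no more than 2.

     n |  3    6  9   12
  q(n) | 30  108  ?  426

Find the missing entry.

The 3 known points determine the degree-2 polynomial uniquely.
Write q(n) = an^2 + bn + c. Substituting each data point gives a linear system:
  9a + 3b + c = 30
  36a + 6b + c = 108
  144a + 12b + c = 426
Solving the system yields a = 3, b = -1, c = 6.
So q(n) = 3n^2 - n + 6.
Then q(9) = 240.

240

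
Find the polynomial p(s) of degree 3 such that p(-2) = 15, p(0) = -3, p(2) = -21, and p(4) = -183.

p(s) = -3s^3 + 3s - 3

Write p(s) = as^3 + bs^2 + cs + d. Substituting each data point gives a linear system:
  -8a + 4b - 2c + d = 15
  d = -3
  8a + 4b + 2c + d = -21
  64a + 16b + 4c + d = -183
Solving the system yields a = -3, b = 0, c = 3, d = -3.
So p(s) = -3s^3 + 3s - 3.
Check: p(4) = -183. ✓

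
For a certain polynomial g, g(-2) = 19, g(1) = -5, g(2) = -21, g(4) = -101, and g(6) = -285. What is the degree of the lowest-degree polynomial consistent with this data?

3

Divided differences on the nodes -2, 1, 2, 4, 6:
  order 0: 19  -5  -21  -101  -285
  order 1: -8  -16  -40  -92
  order 2: -2  -8  -13
  order 3: -1  -1
  order 4: 0
The order-3 divided differences are all -1 (nonzero) and every higher order vanishes, so the data lies on a polynomial of degree exactly 3.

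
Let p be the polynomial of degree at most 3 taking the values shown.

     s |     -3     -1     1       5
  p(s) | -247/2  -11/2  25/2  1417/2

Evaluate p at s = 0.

Write p(s) = as^3 + bs^2 + cs + d. Substituting each data point gives a linear system:
  -27a + 9b - 3c + d = -247/2
  -a + b - c + d = -11/2
  a + b + c + d = 25/2
  125a + 25b + 5c + d = 1417/2
Solving the system yields a = 5, b = 5/2, c = 4, d = 1.
So p(s) = 5s^3 + (5/2)s^2 + 4s + 1.
Then p(0) = 1.

1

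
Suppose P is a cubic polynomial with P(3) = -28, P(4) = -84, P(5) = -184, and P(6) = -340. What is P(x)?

Using the Lagrange interpolation formula with nodes 3, 4, 5, 6:
  L_0(x) = (x - 4)(x - 5)(x - 6) / -6
  L_1(x) = (x - 3)(x - 5)(x - 6) / 2
  L_2(x) = (x - 3)(x - 4)(x - 6) / -2
  L_3(x) = (x - 3)(x - 4)(x - 5) / 6
Then P(x) = -28·L_0(x) - 84·L_1(x) - 184·L_2(x) - 340·L_3(x).
Expanding and collecting terms gives P(x) = -2x³ + 2x² + 4x - 4.
Check: P(5) = -184. ✓

P(x) = -2x^3 + 2x^2 + 4x - 4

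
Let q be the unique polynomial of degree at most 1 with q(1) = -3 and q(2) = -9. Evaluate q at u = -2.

15

Using the Lagrange interpolation formula with nodes 1, 2:
  L_0(u) = (u - 2) / -1
  L_1(u) = (u - 1) / 1
Then q(u) = -3·L_0(u) - 9·L_1(u).
Expanding and collecting terms gives q(u) = -6u + 3.
Evaluating at u = -2: q(-2) = 15.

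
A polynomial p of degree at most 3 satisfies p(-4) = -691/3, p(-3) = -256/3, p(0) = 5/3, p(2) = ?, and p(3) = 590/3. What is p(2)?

209/3

The 4 known points determine the degree-3 polynomial uniquely.
Write p(u) = au^3 + bu^2 + cu + d. Substituting each data point gives a linear system:
  -64a + 16b - 4c + d = -691/3
  -27a + 9b - 3c + d = -256/3
  d = 5/3
  27a + 9b + 3c + d = 590/3
Solving the system yields a = 5, b = 6, c = 2, d = 5/3.
So p(u) = 5u³ + 6u² + 2u + 5/3.
Then p(2) = 209/3.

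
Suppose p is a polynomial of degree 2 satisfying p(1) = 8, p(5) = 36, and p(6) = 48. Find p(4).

Write p(n) = an^2 + bn + c. Substituting each data point gives a linear system:
  a + b + c = 8
  25a + 5b + c = 36
  36a + 6b + c = 48
Solving the system yields a = 1, b = 1, c = 6.
So p(n) = n² + n + 6.
Then p(4) = 26.

26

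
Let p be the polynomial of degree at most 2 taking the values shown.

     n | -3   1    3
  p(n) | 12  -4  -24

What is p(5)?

Using the Lagrange interpolation formula with nodes -3, 1, 3:
  L_0(n) = (n - 1)(n - 3) / 24
  L_1(n) = (n + 3)(n - 3) / -8
  L_2(n) = (n + 3)(n - 1) / 12
Then p(n) = 12·L_0(n) - 4·L_1(n) - 24·L_2(n).
Expanding and collecting terms gives p(n) = -n² - 6n + 3.
Evaluating at n = 5: p(5) = -52.

-52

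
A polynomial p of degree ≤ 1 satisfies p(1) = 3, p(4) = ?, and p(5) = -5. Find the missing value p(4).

The 2 known points determine the degree-1 polynomial uniquely.
Write p(n) = an + b. Substituting each data point gives a linear system:
  a + b = 3
  5a + b = -5
Solving the system yields a = -2, b = 5.
So p(n) = -2n + 5.
Then p(4) = -3.

-3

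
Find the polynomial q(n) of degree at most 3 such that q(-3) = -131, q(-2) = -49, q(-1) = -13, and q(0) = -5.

Write q(n) = an^3 + bn^2 + cn + d. Substituting each data point gives a linear system:
  -27a + 9b - 3c + d = -131
  -8a + 4b - 2c + d = -49
  -a + b - c + d = -13
  d = -5
Solving the system yields a = 3, b = -5, c = 0, d = -5.
So q(n) = 3n³ - 5n² - 5.
Check: q(-1) = -13. ✓

q(n) = 3n^3 - 5n^2 - 5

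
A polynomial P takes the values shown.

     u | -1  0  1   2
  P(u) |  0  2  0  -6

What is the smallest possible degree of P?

2

Forward differences of the values at u = -1, 0, 1, 2:
  P  : 0  2  0  -6
  Δ  : 2  -2  -6
  Δ^2: -4  -4
  Δ^3: 0
The second differences are constant (-4) and nonzero, while all higher differences vanish, so the minimal degree is 2.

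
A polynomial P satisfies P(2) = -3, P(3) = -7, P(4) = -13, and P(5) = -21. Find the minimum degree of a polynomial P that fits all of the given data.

Forward differences of the values at s = 2, 3, 4, 5:
  P  : -3  -7  -13  -21
  Δ  : -4  -6  -8
  Δ^2: -2  -2
  Δ^3: 0
The second differences are constant (-2) and nonzero, while all higher differences vanish, so the minimal degree is 2.

2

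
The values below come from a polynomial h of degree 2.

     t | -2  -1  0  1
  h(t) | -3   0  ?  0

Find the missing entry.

On equispaced nodes a degree-2 polynomial has vanishing third forward difference, so
  - h(-2) + 3·h(-1) - 3·h(0) + h(1) = 0.
Substituting the known values and solving for h(0):
  -3·h(0) = -3
  h(0) = 1.

1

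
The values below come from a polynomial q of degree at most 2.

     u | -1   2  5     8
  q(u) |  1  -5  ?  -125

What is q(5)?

The 3 known points determine the degree-2 polynomial uniquely.
Write q(u) = au^2 + bu + c. Substituting each data point gives a linear system:
  a - b + c = 1
  4a + 2b + c = -5
  64a + 8b + c = -125
Solving the system yields a = -2, b = 0, c = 3.
So q(u) = -2u^2 + 3.
Then q(5) = -47.

-47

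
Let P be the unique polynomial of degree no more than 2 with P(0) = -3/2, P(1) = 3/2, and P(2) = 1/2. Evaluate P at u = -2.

-39/2

Using the Lagrange interpolation formula with nodes 0, 1, 2:
  L_0(u) = (u - 1)(u - 2) / 2
  L_1(u) = u(u - 2) / -1
  L_2(u) = u(u - 1) / 2
Then P(u) = -3/2·L_0(u) + 3/2·L_1(u) + 1/2·L_2(u).
Expanding and collecting terms gives P(u) = -2u² + 5u - 3/2.
Evaluating at u = -2: P(-2) = -39/2.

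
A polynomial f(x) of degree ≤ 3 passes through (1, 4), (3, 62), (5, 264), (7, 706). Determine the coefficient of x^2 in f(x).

0

Write f(x) = ax^3 + bx^2 + cx + d. Substituting each data point gives a linear system:
  a + b + c + d = 4
  27a + 9b + 3c + d = 62
  125a + 25b + 5c + d = 264
  343a + 49b + 7c + d = 706
Solving the system yields a = 2, b = 0, c = 3, d = -1.
So f(x) = 2x³ + 3x - 1.
The coefficient of x^2 is 0.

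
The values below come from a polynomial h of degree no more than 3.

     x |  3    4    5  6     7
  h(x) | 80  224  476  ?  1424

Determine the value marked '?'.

866

On equispaced nodes a degree-3 polynomial has vanishing fourth forward difference, so
  h(3) - 4·h(4) + 6·h(5) - 4·h(6) + h(7) = 0.
Substituting the known values and solving for h(6):
  -4·h(6) = -3464
  h(6) = 866.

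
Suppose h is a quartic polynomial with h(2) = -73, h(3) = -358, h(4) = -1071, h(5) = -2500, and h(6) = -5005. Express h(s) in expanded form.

h(s) = -3s^4 - 6s^3 + 5s^2 - s + 5

Write h(s) = as^4 + bs^3 + cs^2 + ds + e. Substituting each data point gives a linear system:
  16a + 8b + 4c + 2d + e = -73
  81a + 27b + 9c + 3d + e = -358
  256a + 64b + 16c + 4d + e = -1071
  625a + 125b + 25c + 5d + e = -2500
  1296a + 216b + 36c + 6d + e = -5005
Solving the system yields a = -3, b = -6, c = 5, d = -1, e = 5.
So h(s) = -3s⁴ - 6s³ + 5s² - s + 5.
Check: h(5) = -2500. ✓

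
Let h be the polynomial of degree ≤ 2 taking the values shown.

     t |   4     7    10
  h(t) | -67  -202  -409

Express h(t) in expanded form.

h(t) = -4t^2 - t + 1

Write h(t) = at^2 + bt + c. Substituting each data point gives a linear system:
  16a + 4b + c = -67
  49a + 7b + c = -202
  100a + 10b + c = -409
Solving the system yields a = -4, b = -1, c = 1.
So h(t) = -4t^2 - t + 1.
Check: h(10) = -409. ✓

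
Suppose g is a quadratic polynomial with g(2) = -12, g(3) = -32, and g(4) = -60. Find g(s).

Using the Lagrange interpolation formula with nodes 2, 3, 4:
  L_0(s) = (s - 3)(s - 4) / 2
  L_1(s) = (s - 2)(s - 4) / -1
  L_2(s) = (s - 2)(s - 3) / 2
Then g(s) = -12·L_0(s) - 32·L_1(s) - 60·L_2(s).
Expanding and collecting terms gives g(s) = -4s^2 + 4.
Check: g(4) = -60. ✓

g(s) = -4s^2 + 4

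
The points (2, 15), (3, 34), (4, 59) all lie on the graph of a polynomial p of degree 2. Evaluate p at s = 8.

Using the Lagrange interpolation formula with nodes 2, 3, 4:
  L_0(s) = (s - 3)(s - 4) / 2
  L_1(s) = (s - 2)(s - 4) / -1
  L_2(s) = (s - 2)(s - 3) / 2
Then p(s) = 15·L_0(s) + 34·L_1(s) + 59·L_2(s).
Expanding and collecting terms gives p(s) = 3s² + 4s - 5.
Evaluating at s = 8: p(8) = 219.

219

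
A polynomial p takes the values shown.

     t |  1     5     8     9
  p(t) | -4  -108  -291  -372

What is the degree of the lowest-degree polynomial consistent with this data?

2

Divided differences on the nodes 1, 5, 8, 9:
  order 0: -4  -108  -291  -372
  order 1: -26  -61  -81
  order 2: -5  -5
  order 3: 0
The order-2 divided differences are all -5 (nonzero) and every higher order vanishes, so the data lies on a polynomial of degree exactly 2.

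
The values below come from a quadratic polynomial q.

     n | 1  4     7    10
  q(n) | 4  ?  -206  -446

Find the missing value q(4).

-56

On equispaced nodes a degree-2 polynomial has vanishing third forward difference, so
  - q(1) + 3·q(4) - 3·q(7) + q(10) = 0.
Substituting the known values and solving for q(4):
  3·q(4) = -168
  q(4) = -56.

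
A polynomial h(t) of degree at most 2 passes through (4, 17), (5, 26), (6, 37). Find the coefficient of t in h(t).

0

Write h(t) = at^2 + bt + c. Substituting each data point gives a linear system:
  16a + 4b + c = 17
  25a + 5b + c = 26
  36a + 6b + c = 37
Solving the system yields a = 1, b = 0, c = 1.
So h(t) = t^2 + 1.
The coefficient of t is 0.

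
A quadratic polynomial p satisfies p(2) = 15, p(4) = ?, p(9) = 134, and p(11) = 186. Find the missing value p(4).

39

The 3 known points determine the degree-2 polynomial uniquely.
Write p(u) = au^2 + bu + c. Substituting each data point gives a linear system:
  4a + 2b + c = 15
  81a + 9b + c = 134
  121a + 11b + c = 186
Solving the system yields a = 1, b = 6, c = -1.
So p(u) = u^2 + 6u - 1.
Then p(4) = 39.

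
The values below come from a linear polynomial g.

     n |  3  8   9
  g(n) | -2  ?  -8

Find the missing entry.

The 2 known points determine the degree-1 polynomial uniquely.
Write g(n) = an + b. Substituting each data point gives a linear system:
  3a + b = -2
  9a + b = -8
Solving the system yields a = -1, b = 1.
So g(n) = -n + 1.
Then g(8) = -7.

-7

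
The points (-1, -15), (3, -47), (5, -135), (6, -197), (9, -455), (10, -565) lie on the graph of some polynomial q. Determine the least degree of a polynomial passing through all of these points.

Divided differences on the nodes -1, 3, 5, 6, 9, 10:
  order 0: -15  -47  -135  -197  -455  -565
  order 1: -8  -44  -62  -86  -110
  order 2: -6  -6  -6  -6
  order 3: 0  0  0
  order 4: 0  0
  order 5: 0
The order-2 divided differences are all -6 (nonzero) and every higher order vanishes, so the data lies on a polynomial of degree exactly 2.

2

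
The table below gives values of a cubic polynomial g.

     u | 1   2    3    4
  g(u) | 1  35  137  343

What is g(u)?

Using the Lagrange interpolation formula with nodes 1, 2, 3, 4:
  L_0(u) = (u - 2)(u - 3)(u - 4) / -6
  L_1(u) = (u - 1)(u - 3)(u - 4) / 2
  L_2(u) = (u - 1)(u - 2)(u - 4) / -2
  L_3(u) = (u - 1)(u - 2)(u - 3) / 6
Then g(u) = 1·L_0(u) + 35·L_1(u) + 137·L_2(u) + 343·L_3(u).
Expanding and collecting terms gives g(u) = 6u^3 - 2u^2 - 2u - 1.
Check: g(2) = 35. ✓

g(u) = 6u^3 - 2u^2 - 2u - 1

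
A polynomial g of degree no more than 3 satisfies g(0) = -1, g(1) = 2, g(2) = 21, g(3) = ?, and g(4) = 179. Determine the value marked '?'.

The 4 known points determine the degree-3 polynomial uniquely.
Write g(t) = at^3 + bt^2 + ct + d. Substituting each data point gives a linear system:
  d = -1
  a + b + c + d = 2
  8a + 4b + 2c + d = 21
  64a + 16b + 4c + d = 179
Solving the system yields a = 3, b = -1, c = 1, d = -1.
So g(t) = 3t^3 - t^2 + t - 1.
Then g(3) = 74.

74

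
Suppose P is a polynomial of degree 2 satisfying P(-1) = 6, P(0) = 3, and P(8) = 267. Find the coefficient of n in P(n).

1

Write P(n) = an^2 + bn + c. Substituting each data point gives a linear system:
  a - b + c = 6
  c = 3
  64a + 8b + c = 267
Solving the system yields a = 4, b = 1, c = 3.
So P(n) = 4n^2 + n + 3.
The coefficient of n is 1.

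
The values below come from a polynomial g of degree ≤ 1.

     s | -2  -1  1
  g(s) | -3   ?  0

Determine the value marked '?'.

-2

The 2 known points determine the degree-1 polynomial uniquely.
Write g(s) = as + b. Substituting each data point gives a linear system:
  -2a + b = -3
  a + b = 0
Solving the system yields a = 1, b = -1.
So g(s) = s - 1.
Then g(-1) = -2.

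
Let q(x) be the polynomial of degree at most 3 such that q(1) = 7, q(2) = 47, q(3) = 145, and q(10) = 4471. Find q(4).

Write q(x) = ax^3 + bx^2 + cx + d. Substituting each data point gives a linear system:
  a + b + c + d = 7
  8a + 4b + 2c + d = 47
  27a + 9b + 3c + d = 145
  1000a + 100b + 10c + d = 4471
Solving the system yields a = 4, b = 5, c = -3, d = 1.
So q(x) = 4x^3 + 5x^2 - 3x + 1.
Then q(4) = 325.

325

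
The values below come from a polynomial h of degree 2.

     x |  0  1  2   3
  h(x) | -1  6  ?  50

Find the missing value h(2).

The 3 known points determine the degree-2 polynomial uniquely.
Write h(x) = ax^2 + bx + c. Substituting each data point gives a linear system:
  c = -1
  a + b + c = 6
  9a + 3b + c = 50
Solving the system yields a = 5, b = 2, c = -1.
So h(x) = 5x² + 2x - 1.
Then h(2) = 23.

23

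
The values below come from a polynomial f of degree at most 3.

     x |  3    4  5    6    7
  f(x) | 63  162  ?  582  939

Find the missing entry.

The 4 known points determine the degree-3 polynomial uniquely.
Write f(x) = ax^3 + bx^2 + cx + d. Substituting each data point gives a linear system:
  27a + 9b + 3c + d = 63
  64a + 16b + 4c + d = 162
  216a + 36b + 6c + d = 582
  343a + 49b + 7c + d = 939
Solving the system yields a = 3, b = -2, c = 2, d = -6.
So f(x) = 3x³ - 2x² + 2x - 6.
Then f(5) = 329.

329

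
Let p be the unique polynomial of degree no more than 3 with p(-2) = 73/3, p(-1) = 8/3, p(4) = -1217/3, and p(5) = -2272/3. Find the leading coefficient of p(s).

-5

Write p(s) = as^3 + bs^2 + cs + d. Substituting each data point gives a linear system:
  -8a + 4b - 2c + d = 73/3
  -a + b - c + d = 8/3
  64a + 16b + 4c + d = -1217/3
  125a + 25b + 5c + d = -2272/3
Solving the system yields a = -5, b = -5, c = -5/3, d = 1.
So p(s) = -5s^3 - 5s^2 - (5/3)s + 1.
The leading coefficient is -5.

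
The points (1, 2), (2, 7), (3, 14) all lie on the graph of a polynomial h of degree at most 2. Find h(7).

Write h(s) = as^2 + bs + c. Substituting each data point gives a linear system:
  a + b + c = 2
  4a + 2b + c = 7
  9a + 3b + c = 14
Solving the system yields a = 1, b = 2, c = -1.
So h(s) = s^2 + 2s - 1.
Then h(7) = 62.

62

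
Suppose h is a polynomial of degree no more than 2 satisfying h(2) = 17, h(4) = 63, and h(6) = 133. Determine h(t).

h(t) = 3t^2 + 5t - 5

Write h(t) = at^2 + bt + c. Substituting each data point gives a linear system:
  4a + 2b + c = 17
  16a + 4b + c = 63
  36a + 6b + c = 133
Solving the system yields a = 3, b = 5, c = -5.
So h(t) = 3t^2 + 5t - 5.
Check: h(6) = 133. ✓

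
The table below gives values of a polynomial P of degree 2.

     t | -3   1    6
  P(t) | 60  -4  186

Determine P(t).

Write P(t) = at^2 + bt + c. Substituting each data point gives a linear system:
  9a - 3b + c = 60
  a + b + c = -4
  36a + 6b + c = 186
Solving the system yields a = 6, b = -4, c = -6.
So P(t) = 6t^2 - 4t - 6.
Check: P(6) = 186. ✓

P(t) = 6t^2 - 4t - 6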